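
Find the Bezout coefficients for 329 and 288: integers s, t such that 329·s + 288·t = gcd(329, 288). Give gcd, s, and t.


Euclidean algorithm on (329, 288) — divide until remainder is 0:
  329 = 1 · 288 + 41
  288 = 7 · 41 + 1
  41 = 41 · 1 + 0
gcd(329, 288) = 1.
Track Bezout coefficients alongside the remainders: start with r₀ = 329 = a·1 + b·0 (s = 1, t = 0) and r₁ = 288 = a·0 + b·1 (s = 0, t = 1); each new remainder r_{k+1} = r_{k-1} − q_k·r_k inherits s_{k+1} = s_{k-1} − q_k·s_k, t_{k+1} = t_{k-1} − q_k·t_k, so r_k = a·s_k + b·t_k at every step:
  q = 1: r = 41, s = 1 − 1·0 = 1, t = 0 − 1·1 = -1  (check: 329·1 + 288·(-1) = 41)
  q = 7: r = 1, s = 0 − 7·1 = -7, t = 1 − 7·(-1) = 8  (check: 329·(-7) + 288·8 = 1)
The row with r = 1 (the gcd) gives the Bezout coefficients s = -7, t = 8.
Result: 329 · (-7) + 288 · (8) = 1.

gcd(329, 288) = 1; s = -7, t = 8 (check: 329·(-7) + 288·8 = 1).


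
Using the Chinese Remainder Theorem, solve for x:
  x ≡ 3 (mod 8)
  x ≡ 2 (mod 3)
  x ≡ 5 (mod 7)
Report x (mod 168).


Moduli 8, 3, 7 are pairwise coprime; by CRT there is a unique solution modulo M = 8 · 3 · 7 = 168.
Solve pairwise, accumulating the modulus:
  Start with x ≡ 3 (mod 8).
  Combine with x ≡ 2 (mod 3): since gcd(8, 3) = 1, we get a unique residue mod 24.
    Write x = 3 + 8·t and substitute into x ≡ 2 (mod 3): 8·t ≡ 2 − 3 = -1 (mod 3).
    Reduce coefficients mod 3: 2·t ≡ 2 (mod 3).
    The inverse of 2 mod 3 is 2 (since 2·2 = 4 = 1·3 + 1), so t ≡ 2·2 = 4 ≡ 1 (mod 3).
    Then x = 3 + 8·1 = 11, valid modulo lcm(8, 3) = 24: x ≡ 11 (mod 24).
  Combine with x ≡ 5 (mod 7): since gcd(24, 7) = 1, we get a unique residue mod 168.
    Write x = 11 + 24·t and substitute into x ≡ 5 (mod 7): 24·t ≡ 5 − 11 = -6 (mod 7).
    Reduce coefficients mod 7: 3·t ≡ 1 (mod 7).
    The inverse of 3 mod 7 is 5 (since 3·5 = 15 = 2·7 + 1), so t ≡ 5·1 = 5 ≡ 5 (mod 7).
    Then x = 11 + 24·5 = 131, valid modulo lcm(24, 7) = 168: x ≡ 131 (mod 168).
Verify: 131 mod 8 = 3 ✓, 131 mod 3 = 2 ✓, 131 mod 7 = 5 ✓.

x ≡ 131 (mod 168).


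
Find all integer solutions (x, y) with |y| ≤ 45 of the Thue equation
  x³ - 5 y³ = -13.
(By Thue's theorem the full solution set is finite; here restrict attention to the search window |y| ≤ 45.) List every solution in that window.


The equation is x³ - 5y³ = -13. For fixed y, x³ = 5·y³ − 13, so a solution requires the RHS to be a perfect cube.
Strategy: iterate y from -45 to 45, compute RHS = 5·y³ − 13, and check whether it is a (positive or negative) perfect cube.
Check small values of y:
  y = 0: RHS = -13 is not a perfect cube.
  y = 1: RHS = -8 = (-2)³ ⇒ x = -2 works.
  y = -1: RHS = -18 is not a perfect cube.
  y = 2: RHS = 27 = (3)³ ⇒ x = 3 works.
  y = -2: RHS = -53 is not a perfect cube.
  y = 3: RHS = 122 is not a perfect cube.
  y = -3: RHS = -148 is not a perfect cube.
Continuing, at y = -7: RHS = -1728 = (-12)³ ⇒ x = -12 works.
Searching the remaining y in |y| ≤ 45 finds no further solutions.
Collected solutions: (-2, 1), (3, 2), (-12, -7).

Solutions (with |y| ≤ 45): (-2, 1), (3, 2), (-12, -7).


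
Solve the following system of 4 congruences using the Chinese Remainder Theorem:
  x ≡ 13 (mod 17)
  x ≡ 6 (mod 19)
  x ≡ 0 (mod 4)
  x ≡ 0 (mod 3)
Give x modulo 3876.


Product of moduli M = 17 · 19 · 4 · 3 = 3876.
Merge one congruence at a time:
  Start: x ≡ 13 (mod 17).
  Combine with x ≡ 6 (mod 19); new modulus lcm = 323.
    Write x = 13 + 17·t and substitute into x ≡ 6 (mod 19): 17·t ≡ 6 − 13 = -7 (mod 19).
    Reduce coefficients mod 19: 17·t ≡ 12 (mod 19).
    The inverse of 17 mod 19 is 9 (since 17·9 = 153 = 8·19 + 1), so t ≡ 9·12 = 108 ≡ 13 (mod 19).
    Then x = 13 + 17·13 = 234, valid modulo lcm(17, 19) = 323: x ≡ 234 (mod 323).
  Combine with x ≡ 0 (mod 4); new modulus lcm = 1292.
    Write x = 234 + 323·t and substitute into x ≡ 0 (mod 4): 323·t ≡ 0 − 234 = -234 (mod 4).
    Reduce coefficients mod 4: 3·t ≡ 2 (mod 4).
    The inverse of 3 mod 4 is 3 (since 3·3 = 9 = 2·4 + 1), so t ≡ 3·2 = 6 ≡ 2 (mod 4).
    Then x = 234 + 323·2 = 880, valid modulo lcm(323, 4) = 1292: x ≡ 880 (mod 1292).
  Combine with x ≡ 0 (mod 3); new modulus lcm = 3876.
    Write x = 880 + 1292·t and substitute into x ≡ 0 (mod 3): 1292·t ≡ 0 − 880 = -880 (mod 3).
    Reduce coefficients mod 3: 2·t ≡ 2 (mod 3).
    The inverse of 2 mod 3 is 2 (since 2·2 = 4 = 1·3 + 1), so t ≡ 2·2 = 4 ≡ 1 (mod 3).
    Then x = 880 + 1292·1 = 2172, valid modulo lcm(1292, 3) = 3876: x ≡ 2172 (mod 3876).
Verify against each original: 2172 mod 17 = 13, 2172 mod 19 = 6, 2172 mod 4 = 0, 2172 mod 3 = 0.

x ≡ 2172 (mod 3876).


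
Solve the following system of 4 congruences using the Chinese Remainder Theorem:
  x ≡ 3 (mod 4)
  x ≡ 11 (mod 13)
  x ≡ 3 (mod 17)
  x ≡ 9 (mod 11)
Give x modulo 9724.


Product of moduli M = 4 · 13 · 17 · 11 = 9724.
Merge one congruence at a time:
  Start: x ≡ 3 (mod 4).
  Combine with x ≡ 11 (mod 13); new modulus lcm = 52.
    Write x = 3 + 4·t and substitute into x ≡ 11 (mod 13): 4·t ≡ 11 − 3 = 8 (mod 13).
    The inverse of 4 mod 13 is 10 (since 4·10 = 40 = 3·13 + 1), so t ≡ 10·8 = 80 ≡ 2 (mod 13).
    Then x = 3 + 4·2 = 11, valid modulo lcm(4, 13) = 52: x ≡ 11 (mod 52).
  Combine with x ≡ 3 (mod 17); new modulus lcm = 884.
    Write x = 11 + 52·t and substitute into x ≡ 3 (mod 17): 52·t ≡ 3 − 11 = -8 (mod 17).
    Reduce coefficients mod 17: 1·t ≡ 9 (mod 17).
    So t ≡ 9 (mod 17).
    Then x = 11 + 52·9 = 479, valid modulo lcm(52, 17) = 884: x ≡ 479 (mod 884).
  Combine with x ≡ 9 (mod 11); new modulus lcm = 9724.
    Write x = 479 + 884·t and substitute into x ≡ 9 (mod 11): 884·t ≡ 9 − 479 = -470 (mod 11).
    Reduce coefficients mod 11: 4·t ≡ 3 (mod 11).
    The inverse of 4 mod 11 is 3 (since 4·3 = 12 = 1·11 + 1), so t ≡ 3·3 = 9 ≡ 9 (mod 11).
    Then x = 479 + 884·9 = 8435, valid modulo lcm(884, 11) = 9724: x ≡ 8435 (mod 9724).
Verify against each original: 8435 mod 4 = 3, 8435 mod 13 = 11, 8435 mod 17 = 3, 8435 mod 11 = 9.

x ≡ 8435 (mod 9724).


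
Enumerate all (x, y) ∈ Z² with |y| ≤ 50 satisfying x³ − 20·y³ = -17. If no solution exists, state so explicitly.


The equation is x³ - 20y³ = -17. For fixed y, x³ = 20·y³ − 17, so a solution requires the RHS to be a perfect cube.
Strategy: iterate y from -50 to 50, compute RHS = 20·y³ − 17, and check whether it is a (positive or negative) perfect cube.
Check small values of y:
  y = 0: RHS = -17 is not a perfect cube.
  y = 1: RHS = 3 is not a perfect cube.
  y = -1: RHS = -37 is not a perfect cube.
  y = 2: RHS = 143 is not a perfect cube.
  y = -2: RHS = -177 is not a perfect cube.
  y = 3: RHS = 523 is not a perfect cube.
  y = -3: RHS = -557 is not a perfect cube.
Continuing the search up to |y| = 50 finds no solutions either.
No (x, y) in the scanned range satisfies the equation.

No integer solutions with |y| ≤ 50.


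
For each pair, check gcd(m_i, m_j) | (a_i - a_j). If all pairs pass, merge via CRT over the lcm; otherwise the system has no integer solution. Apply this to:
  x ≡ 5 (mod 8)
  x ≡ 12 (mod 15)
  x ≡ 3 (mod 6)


Moduli 8, 15, 6 are not pairwise coprime, so CRT works modulo lcm(m_i) when all pairwise compatibility conditions hold.
Pairwise compatibility: gcd(m_i, m_j) must divide a_i - a_j for every pair.
Merge one congruence at a time:
  Start: x ≡ 5 (mod 8).
  Combine with x ≡ 12 (mod 15): gcd(8, 15) = 1; 12 - 5 = 7, which IS divisible by 1, so compatible.
    Write x = 5 + 8·t and substitute into x ≡ 12 (mod 15): 8·t ≡ 12 − 5 = 7 (mod 15).
    The inverse of 8 mod 15 is 2 (since 8·2 = 16 = 1·15 + 1), so t ≡ 2·7 = 14 ≡ 14 (mod 15).
    Then x = 5 + 8·14 = 117, valid modulo lcm(8, 15) = 120: x ≡ 117 (mod 120).
  Combine with x ≡ 3 (mod 6): gcd(120, 6) = 6; 3 - 117 = -114, which IS divisible by 6, so compatible.
    Write x = 117 + 120·t and substitute into x ≡ 3 (mod 6): 120·t ≡ 3 − 117 = -114 (mod 6).
    Divide the congruence (and modulus) by g = 6: 20·t ≡ -19 (mod 1).
    Modulo 1 every t works; take t = 0.
    Then x = 117 + 120·0 = 117, valid modulo lcm(120, 6) = 120: x ≡ 117 (mod 120).
Verify: 117 mod 8 = 5, 117 mod 15 = 12, 117 mod 6 = 3.

x ≡ 117 (mod 120).


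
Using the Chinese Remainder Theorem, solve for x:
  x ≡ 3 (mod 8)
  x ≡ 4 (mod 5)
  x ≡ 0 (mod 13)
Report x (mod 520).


Moduli 8, 5, 13 are pairwise coprime; by CRT there is a unique solution modulo M = 8 · 5 · 13 = 520.
Solve pairwise, accumulating the modulus:
  Start with x ≡ 3 (mod 8).
  Combine with x ≡ 4 (mod 5): since gcd(8, 5) = 1, we get a unique residue mod 40.
    Write x = 3 + 8·t and substitute into x ≡ 4 (mod 5): 8·t ≡ 4 − 3 = 1 (mod 5).
    Reduce coefficients mod 5: 3·t ≡ 1 (mod 5).
    The inverse of 3 mod 5 is 2 (since 3·2 = 6 = 1·5 + 1), so t ≡ 2·1 = 2 ≡ 2 (mod 5).
    Then x = 3 + 8·2 = 19, valid modulo lcm(8, 5) = 40: x ≡ 19 (mod 40).
  Combine with x ≡ 0 (mod 13): since gcd(40, 13) = 1, we get a unique residue mod 520.
    Write x = 19 + 40·t and substitute into x ≡ 0 (mod 13): 40·t ≡ 0 − 19 = -19 (mod 13).
    Reduce coefficients mod 13: 1·t ≡ 7 (mod 13).
    So t ≡ 7 (mod 13).
    Then x = 19 + 40·7 = 299, valid modulo lcm(40, 13) = 520: x ≡ 299 (mod 520).
Verify: 299 mod 8 = 3 ✓, 299 mod 5 = 4 ✓, 299 mod 13 = 0 ✓.

x ≡ 299 (mod 520).


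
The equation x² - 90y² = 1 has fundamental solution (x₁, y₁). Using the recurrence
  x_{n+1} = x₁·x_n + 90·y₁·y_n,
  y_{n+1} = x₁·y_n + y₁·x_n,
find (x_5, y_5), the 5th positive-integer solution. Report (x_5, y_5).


Step 1: Find the fundamental solution (x₁, y₁) of x² - 90y² = 1.
  Expand √90 as a continued fraction. a₀ = ⌊√90⌋ = 9; iterate m_{k+1} = d_k·a_k − m_k, d_{k+1} = (90 − m_{k+1}²)/d_k, a_{k+1} = ⌊(a₀ + m_{k+1})/d_{k+1}⌋ (starting m₀ = 0, d₀ = 1), with convergents p_k = a_k·p_{k-1} + p_{k-2}, q_k = a_k·q_{k-1} + q_{k-2} (p₋₁ = 1, q₋₁ = 0):
  k = 0: a₀ = 9; p₀/q₀ = 9/1; p₀² − 90·q₀² = 81 − 90 = -9.
  k = 1: m = 9, d = 9, a = ⌊(9 + 9)/9⌋ = 2; p/q = (2·9 + 1)/(2·1 + 0) = 19/2; p² − 90·q² = 361 − 360 = 1.
  The first convergent with p² − 90·q² = 1 gives the fundamental solution (x₁, y₁) = (19, 2).
Step 2: Apply the recurrence (x_{n+1}, y_{n+1}) = (x₁x_n + 90y₁y_n, x₁y_n + y₁x_n) repeatedly.
  From (x_1, y_1) = (19, 2): x_2 = 19·19 + 90·2·2 = 721; y_2 = 19·2 + 2·19 = 76.
  From (x_2, y_2) = (721, 76): x_3 = 19·721 + 90·2·76 = 27379; y_3 = 19·76 + 2·721 = 2886.
  From (x_3, y_3) = (27379, 2886): x_4 = 19·27379 + 90·2·2886 = 1039681; y_4 = 19·2886 + 2·27379 = 109592.
  From (x_4, y_4) = (1039681, 109592): x_5 = 19·1039681 + 90·2·109592 = 39480499; y_5 = 19·109592 + 2·1039681 = 4161610.
Step 3: Verify x_5² - 90·y_5² = 1558709801289001 - 1558709801289000 = 1 (should be 1). ✓

(x_1, y_1) = (19, 2); (x_5, y_5) = (39480499, 4161610).


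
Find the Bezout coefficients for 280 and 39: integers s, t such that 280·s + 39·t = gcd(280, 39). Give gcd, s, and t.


Euclidean algorithm on (280, 39) — divide until remainder is 0:
  280 = 7 · 39 + 7
  39 = 5 · 7 + 4
  7 = 1 · 4 + 3
  4 = 1 · 3 + 1
  3 = 3 · 1 + 0
gcd(280, 39) = 1.
Track Bezout coefficients alongside the remainders: start with r₀ = 280 = a·1 + b·0 (s = 1, t = 0) and r₁ = 39 = a·0 + b·1 (s = 0, t = 1); each new remainder r_{k+1} = r_{k-1} − q_k·r_k inherits s_{k+1} = s_{k-1} − q_k·s_k, t_{k+1} = t_{k-1} − q_k·t_k, so r_k = a·s_k + b·t_k at every step:
  q = 7: r = 7, s = 1 − 7·0 = 1, t = 0 − 7·1 = -7  (check: 280·1 + 39·(-7) = 7)
  q = 5: r = 4, s = 0 − 5·1 = -5, t = 1 − 5·(-7) = 36  (check: 280·(-5) + 39·36 = 4)
  q = 1: r = 3, s = 1 − 1·(-5) = 6, t = -7 − 1·36 = -43  (check: 280·6 + 39·(-43) = 3)
  q = 1: r = 1, s = -5 − 1·6 = -11, t = 36 − 1·(-43) = 79  (check: 280·(-11) + 39·79 = 1)
The row with r = 1 (the gcd) gives the Bezout coefficients s = -11, t = 79.
Result: 280 · (-11) + 39 · (79) = 1.

gcd(280, 39) = 1; s = -11, t = 79 (check: 280·(-11) + 39·79 = 1).


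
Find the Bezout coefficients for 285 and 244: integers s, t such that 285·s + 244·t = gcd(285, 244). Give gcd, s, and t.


Euclidean algorithm on (285, 244) — divide until remainder is 0:
  285 = 1 · 244 + 41
  244 = 5 · 41 + 39
  41 = 1 · 39 + 2
  39 = 19 · 2 + 1
  2 = 2 · 1 + 0
gcd(285, 244) = 1.
Track Bezout coefficients alongside the remainders: start with r₀ = 285 = a·1 + b·0 (s = 1, t = 0) and r₁ = 244 = a·0 + b·1 (s = 0, t = 1); each new remainder r_{k+1} = r_{k-1} − q_k·r_k inherits s_{k+1} = s_{k-1} − q_k·s_k, t_{k+1} = t_{k-1} − q_k·t_k, so r_k = a·s_k + b·t_k at every step:
  q = 1: r = 41, s = 1 − 1·0 = 1, t = 0 − 1·1 = -1  (check: 285·1 + 244·(-1) = 41)
  q = 5: r = 39, s = 0 − 5·1 = -5, t = 1 − 5·(-1) = 6  (check: 285·(-5) + 244·6 = 39)
  q = 1: r = 2, s = 1 − 1·(-5) = 6, t = -1 − 1·6 = -7  (check: 285·6 + 244·(-7) = 2)
  q = 19: r = 1, s = -5 − 19·6 = -119, t = 6 − 19·(-7) = 139  (check: 285·(-119) + 244·139 = 1)
The row with r = 1 (the gcd) gives the Bezout coefficients s = -119, t = 139.
Result: 285 · (-119) + 244 · (139) = 1.

gcd(285, 244) = 1; s = -119, t = 139 (check: 285·(-119) + 244·139 = 1).


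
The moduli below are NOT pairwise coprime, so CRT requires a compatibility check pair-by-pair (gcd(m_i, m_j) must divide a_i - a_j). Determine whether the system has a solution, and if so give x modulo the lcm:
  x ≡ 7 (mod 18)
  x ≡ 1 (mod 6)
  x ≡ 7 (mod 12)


Moduli 18, 6, 12 are not pairwise coprime, so CRT works modulo lcm(m_i) when all pairwise compatibility conditions hold.
Pairwise compatibility: gcd(m_i, m_j) must divide a_i - a_j for every pair.
Merge one congruence at a time:
  Start: x ≡ 7 (mod 18).
  Combine with x ≡ 1 (mod 6): gcd(18, 6) = 6; 1 - 7 = -6, which IS divisible by 6, so compatible.
    Write x = 7 + 18·t and substitute into x ≡ 1 (mod 6): 18·t ≡ 1 − 7 = -6 (mod 6).
    Divide the congruence (and modulus) by g = 6: 3·t ≡ -1 (mod 1).
    Modulo 1 every t works; take t = 0.
    Then x = 7 + 18·0 = 7, valid modulo lcm(18, 6) = 18: x ≡ 7 (mod 18).
  Combine with x ≡ 7 (mod 12): gcd(18, 12) = 6; 7 - 7 = 0, which IS divisible by 6, so compatible.
    Write x = 7 + 18·t and substitute into x ≡ 7 (mod 12): 18·t ≡ 7 − 7 = 0 (mod 12).
    Divide the congruence (and modulus) by g = 6: 3·t ≡ 0 (mod 2).
    Reduce coefficients mod 2: 1·t ≡ 0 (mod 2).
    So t ≡ 0 (mod 2).
    Then x = 7 + 18·0 = 7, valid modulo lcm(18, 12) = 36: x ≡ 7 (mod 36).
Verify: 7 mod 18 = 7, 7 mod 6 = 1, 7 mod 12 = 7.

x ≡ 7 (mod 36).


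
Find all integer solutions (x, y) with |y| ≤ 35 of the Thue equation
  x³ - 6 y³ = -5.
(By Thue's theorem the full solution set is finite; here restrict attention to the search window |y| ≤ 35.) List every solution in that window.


The equation is x³ - 6y³ = -5. For fixed y, x³ = 6·y³ − 5, so a solution requires the RHS to be a perfect cube.
Strategy: iterate y from -35 to 35, compute RHS = 6·y³ − 5, and check whether it is a (positive or negative) perfect cube.
Check small values of y:
  y = 0: RHS = -5 is not a perfect cube.
  y = 1: RHS = 1 = (1)³ ⇒ x = 1 works.
  y = -1: RHS = -11 is not a perfect cube.
  y = 2: RHS = 43 is not a perfect cube.
  y = -2: RHS = -53 is not a perfect cube.
  y = 3: RHS = 157 is not a perfect cube.
  y = -3: RHS = -167 is not a perfect cube.
Continuing the search up to |y| = 35 finds no further solutions beyond those listed.
Collected solutions: (1, 1).

Solutions (with |y| ≤ 35): (1, 1).


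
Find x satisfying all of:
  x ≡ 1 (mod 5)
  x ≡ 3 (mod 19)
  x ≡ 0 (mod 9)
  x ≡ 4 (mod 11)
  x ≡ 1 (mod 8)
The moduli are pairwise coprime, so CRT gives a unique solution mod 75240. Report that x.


Product of moduli M = 5 · 19 · 9 · 11 · 8 = 75240.
Merge one congruence at a time:
  Start: x ≡ 1 (mod 5).
  Combine with x ≡ 3 (mod 19); new modulus lcm = 95.
    Write x = 1 + 5·t and substitute into x ≡ 3 (mod 19): 5·t ≡ 3 − 1 = 2 (mod 19).
    The inverse of 5 mod 19 is 4 (since 5·4 = 20 = 1·19 + 1), so t ≡ 4·2 = 8 ≡ 8 (mod 19).
    Then x = 1 + 5·8 = 41, valid modulo lcm(5, 19) = 95: x ≡ 41 (mod 95).
  Combine with x ≡ 0 (mod 9); new modulus lcm = 855.
    Write x = 41 + 95·t and substitute into x ≡ 0 (mod 9): 95·t ≡ 0 − 41 = -41 (mod 9).
    Reduce coefficients mod 9: 5·t ≡ 4 (mod 9).
    The inverse of 5 mod 9 is 2 (since 5·2 = 10 = 1·9 + 1), so t ≡ 2·4 = 8 ≡ 8 (mod 9).
    Then x = 41 + 95·8 = 801, valid modulo lcm(95, 9) = 855: x ≡ 801 (mod 855).
  Combine with x ≡ 4 (mod 11); new modulus lcm = 9405.
    Write x = 801 + 855·t and substitute into x ≡ 4 (mod 11): 855·t ≡ 4 − 801 = -797 (mod 11).
    Reduce coefficients mod 11: 8·t ≡ 6 (mod 11).
    The inverse of 8 mod 11 is 7 (since 8·7 = 56 = 5·11 + 1), so t ≡ 7·6 = 42 ≡ 9 (mod 11).
    Then x = 801 + 855·9 = 8496, valid modulo lcm(855, 11) = 9405: x ≡ 8496 (mod 9405).
  Combine with x ≡ 1 (mod 8); new modulus lcm = 75240.
    Write x = 8496 + 9405·t and substitute into x ≡ 1 (mod 8): 9405·t ≡ 1 − 8496 = -8495 (mod 8).
    Reduce coefficients mod 8: 5·t ≡ 1 (mod 8).
    The inverse of 5 mod 8 is 5 (since 5·5 = 25 = 3·8 + 1), so t ≡ 5·1 = 5 ≡ 5 (mod 8).
    Then x = 8496 + 9405·5 = 55521, valid modulo lcm(9405, 8) = 75240: x ≡ 55521 (mod 75240).
Verify against each original: 55521 mod 5 = 1, 55521 mod 19 = 3, 55521 mod 9 = 0, 55521 mod 11 = 4, 55521 mod 8 = 1.

x ≡ 55521 (mod 75240).


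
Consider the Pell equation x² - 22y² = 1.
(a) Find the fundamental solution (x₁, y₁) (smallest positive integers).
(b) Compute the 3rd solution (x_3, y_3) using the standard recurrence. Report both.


Step 1: Find the fundamental solution (x₁, y₁) of x² - 22y² = 1.
  Expand √22 as a continued fraction. a₀ = ⌊√22⌋ = 4; iterate m_{k+1} = d_k·a_k − m_k, d_{k+1} = (22 − m_{k+1}²)/d_k, a_{k+1} = ⌊(a₀ + m_{k+1})/d_{k+1}⌋ (starting m₀ = 0, d₀ = 1), with convergents p_k = a_k·p_{k-1} + p_{k-2}, q_k = a_k·q_{k-1} + q_{k-2} (p₋₁ = 1, q₋₁ = 0):
  k = 0: a₀ = 4; p₀/q₀ = 4/1; p₀² − 22·q₀² = 16 − 22 = -6.
  k = 1: m = 4, d = 6, a = ⌊(4 + 4)/6⌋ = 1; p/q = (1·4 + 1)/(1·1 + 0) = 5/1; p² − 22·q² = 25 − 22 = 3.
  k = 2: m = 2, d = 3, a = ⌊(4 + 2)/3⌋ = 2; p/q = (2·5 + 4)/(2·1 + 1) = 14/3; p² − 22·q² = 196 − 198 = -2.
  k = 3: m = 4, d = 2, a = ⌊(4 + 4)/2⌋ = 4; p/q = (4·14 + 5)/(4·3 + 1) = 61/13; p² − 22·q² = 3721 − 3718 = 3.
  k = 4: m = 4, d = 3, a = ⌊(4 + 4)/3⌋ = 2; p/q = (2·61 + 14)/(2·13 + 3) = 136/29; p² − 22·q² = 18496 − 18502 = -6.
  k = 5: m = 2, d = 6, a = ⌊(4 + 2)/6⌋ = 1; p/q = (1·136 + 61)/(1·29 + 13) = 197/42; p² − 22·q² = 38809 − 38808 = 1.
  The first convergent with p² − 22·q² = 1 gives the fundamental solution (x₁, y₁) = (197, 42).
Step 2: Apply the recurrence (x_{n+1}, y_{n+1}) = (x₁x_n + 22y₁y_n, x₁y_n + y₁x_n) repeatedly.
  From (x_1, y_1) = (197, 42): x_2 = 197·197 + 22·42·42 = 77617; y_2 = 197·42 + 42·197 = 16548.
  From (x_2, y_2) = (77617, 16548): x_3 = 197·77617 + 22·42·16548 = 30580901; y_3 = 197·16548 + 42·77617 = 6519870.
Step 3: Verify x_3² - 22·y_3² = 935191505971801 - 935191505971800 = 1 (should be 1). ✓

(x_1, y_1) = (197, 42); (x_3, y_3) = (30580901, 6519870).


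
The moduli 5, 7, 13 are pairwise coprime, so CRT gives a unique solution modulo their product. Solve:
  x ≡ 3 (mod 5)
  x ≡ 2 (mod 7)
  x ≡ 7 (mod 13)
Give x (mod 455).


Moduli 5, 7, 13 are pairwise coprime; by CRT there is a unique solution modulo M = 5 · 7 · 13 = 455.
Solve pairwise, accumulating the modulus:
  Start with x ≡ 3 (mod 5).
  Combine with x ≡ 2 (mod 7): since gcd(5, 7) = 1, we get a unique residue mod 35.
    Write x = 3 + 5·t and substitute into x ≡ 2 (mod 7): 5·t ≡ 2 − 3 = -1 (mod 7).
    Reduce coefficients mod 7: 5·t ≡ 6 (mod 7).
    The inverse of 5 mod 7 is 3 (since 5·3 = 15 = 2·7 + 1), so t ≡ 3·6 = 18 ≡ 4 (mod 7).
    Then x = 3 + 5·4 = 23, valid modulo lcm(5, 7) = 35: x ≡ 23 (mod 35).
  Combine with x ≡ 7 (mod 13): since gcd(35, 13) = 1, we get a unique residue mod 455.
    Write x = 23 + 35·t and substitute into x ≡ 7 (mod 13): 35·t ≡ 7 − 23 = -16 (mod 13).
    Reduce coefficients mod 13: 9·t ≡ 10 (mod 13).
    The inverse of 9 mod 13 is 3 (since 9·3 = 27 = 2·13 + 1), so t ≡ 3·10 = 30 ≡ 4 (mod 13).
    Then x = 23 + 35·4 = 163, valid modulo lcm(35, 13) = 455: x ≡ 163 (mod 455).
Verify: 163 mod 5 = 3 ✓, 163 mod 7 = 2 ✓, 163 mod 13 = 7 ✓.

x ≡ 163 (mod 455).


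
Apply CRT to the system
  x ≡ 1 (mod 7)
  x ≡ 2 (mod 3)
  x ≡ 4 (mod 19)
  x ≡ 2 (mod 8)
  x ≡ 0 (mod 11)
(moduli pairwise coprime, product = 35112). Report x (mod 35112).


Product of moduli M = 7 · 3 · 19 · 8 · 11 = 35112.
Merge one congruence at a time:
  Start: x ≡ 1 (mod 7).
  Combine with x ≡ 2 (mod 3); new modulus lcm = 21.
    Write x = 1 + 7·t and substitute into x ≡ 2 (mod 3): 7·t ≡ 2 − 1 = 1 (mod 3).
    Reduce coefficients mod 3: 1·t ≡ 1 (mod 3).
    So t ≡ 1 (mod 3).
    Then x = 1 + 7·1 = 8, valid modulo lcm(7, 3) = 21: x ≡ 8 (mod 21).
  Combine with x ≡ 4 (mod 19); new modulus lcm = 399.
    Write x = 8 + 21·t and substitute into x ≡ 4 (mod 19): 21·t ≡ 4 − 8 = -4 (mod 19).
    Reduce coefficients mod 19: 2·t ≡ 15 (mod 19).
    The inverse of 2 mod 19 is 10 (since 2·10 = 20 = 1·19 + 1), so t ≡ 10·15 = 150 ≡ 17 (mod 19).
    Then x = 8 + 21·17 = 365, valid modulo lcm(21, 19) = 399: x ≡ 365 (mod 399).
  Combine with x ≡ 2 (mod 8); new modulus lcm = 3192.
    Write x = 365 + 399·t and substitute into x ≡ 2 (mod 8): 399·t ≡ 2 − 365 = -363 (mod 8).
    Reduce coefficients mod 8: 7·t ≡ 5 (mod 8).
    The inverse of 7 mod 8 is 7 (since 7·7 = 49 = 6·8 + 1), so t ≡ 7·5 = 35 ≡ 3 (mod 8).
    Then x = 365 + 399·3 = 1562, valid modulo lcm(399, 8) = 3192: x ≡ 1562 (mod 3192).
  Combine with x ≡ 0 (mod 11); new modulus lcm = 35112.
    Write x = 1562 + 3192·t and substitute into x ≡ 0 (mod 11): 3192·t ≡ 0 − 1562 = -1562 (mod 11).
    Reduce coefficients mod 11: 2·t ≡ 0 (mod 11).
    The inverse of 2 mod 11 is 6 (since 2·6 = 12 = 1·11 + 1), so t ≡ 6·0 = 0 ≡ 0 (mod 11).
    Then x = 1562 + 3192·0 = 1562, valid modulo lcm(3192, 11) = 35112: x ≡ 1562 (mod 35112).
Verify against each original: 1562 mod 7 = 1, 1562 mod 3 = 2, 1562 mod 19 = 4, 1562 mod 8 = 2, 1562 mod 11 = 0.

x ≡ 1562 (mod 35112).


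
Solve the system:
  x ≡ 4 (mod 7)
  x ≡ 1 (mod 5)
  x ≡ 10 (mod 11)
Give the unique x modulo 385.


Moduli 7, 5, 11 are pairwise coprime; by CRT there is a unique solution modulo M = 7 · 5 · 11 = 385.
Solve pairwise, accumulating the modulus:
  Start with x ≡ 4 (mod 7).
  Combine with x ≡ 1 (mod 5): since gcd(7, 5) = 1, we get a unique residue mod 35.
    Write x = 4 + 7·t and substitute into x ≡ 1 (mod 5): 7·t ≡ 1 − 4 = -3 (mod 5).
    Reduce coefficients mod 5: 2·t ≡ 2 (mod 5).
    The inverse of 2 mod 5 is 3 (since 2·3 = 6 = 1·5 + 1), so t ≡ 3·2 = 6 ≡ 1 (mod 5).
    Then x = 4 + 7·1 = 11, valid modulo lcm(7, 5) = 35: x ≡ 11 (mod 35).
  Combine with x ≡ 10 (mod 11): since gcd(35, 11) = 1, we get a unique residue mod 385.
    Write x = 11 + 35·t and substitute into x ≡ 10 (mod 11): 35·t ≡ 10 − 11 = -1 (mod 11).
    Reduce coefficients mod 11: 2·t ≡ 10 (mod 11).
    The inverse of 2 mod 11 is 6 (since 2·6 = 12 = 1·11 + 1), so t ≡ 6·10 = 60 ≡ 5 (mod 11).
    Then x = 11 + 35·5 = 186, valid modulo lcm(35, 11) = 385: x ≡ 186 (mod 385).
Verify: 186 mod 7 = 4 ✓, 186 mod 5 = 1 ✓, 186 mod 11 = 10 ✓.

x ≡ 186 (mod 385).


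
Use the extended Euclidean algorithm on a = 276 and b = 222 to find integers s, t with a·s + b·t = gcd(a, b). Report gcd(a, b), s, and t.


Euclidean algorithm on (276, 222) — divide until remainder is 0:
  276 = 1 · 222 + 54
  222 = 4 · 54 + 6
  54 = 9 · 6 + 0
gcd(276, 222) = 6.
Track Bezout coefficients alongside the remainders: start with r₀ = 276 = a·1 + b·0 (s = 1, t = 0) and r₁ = 222 = a·0 + b·1 (s = 0, t = 1); each new remainder r_{k+1} = r_{k-1} − q_k·r_k inherits s_{k+1} = s_{k-1} − q_k·s_k, t_{k+1} = t_{k-1} − q_k·t_k, so r_k = a·s_k + b·t_k at every step:
  q = 1: r = 54, s = 1 − 1·0 = 1, t = 0 − 1·1 = -1  (check: 276·1 + 222·(-1) = 54)
  q = 4: r = 6, s = 0 − 4·1 = -4, t = 1 − 4·(-1) = 5  (check: 276·(-4) + 222·5 = 6)
The row with r = 6 (the gcd) gives the Bezout coefficients s = -4, t = 5.
Result: 276 · (-4) + 222 · (5) = 6.

gcd(276, 222) = 6; s = -4, t = 5 (check: 276·(-4) + 222·5 = 6).


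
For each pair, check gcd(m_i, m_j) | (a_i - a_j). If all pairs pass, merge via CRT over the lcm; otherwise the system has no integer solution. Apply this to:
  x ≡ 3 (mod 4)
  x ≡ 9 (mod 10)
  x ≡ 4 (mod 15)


Moduli 4, 10, 15 are not pairwise coprime, so CRT works modulo lcm(m_i) when all pairwise compatibility conditions hold.
Pairwise compatibility: gcd(m_i, m_j) must divide a_i - a_j for every pair.
Merge one congruence at a time:
  Start: x ≡ 3 (mod 4).
  Combine with x ≡ 9 (mod 10): gcd(4, 10) = 2; 9 - 3 = 6, which IS divisible by 2, so compatible.
    Write x = 3 + 4·t and substitute into x ≡ 9 (mod 10): 4·t ≡ 9 − 3 = 6 (mod 10).
    Divide the congruence (and modulus) by g = 2: 2·t ≡ 3 (mod 5).
    The inverse of 2 mod 5 is 3 (since 2·3 = 6 = 1·5 + 1), so t ≡ 3·3 = 9 ≡ 4 (mod 5).
    Then x = 3 + 4·4 = 19, valid modulo lcm(4, 10) = 20: x ≡ 19 (mod 20).
  Combine with x ≡ 4 (mod 15): gcd(20, 15) = 5; 4 - 19 = -15, which IS divisible by 5, so compatible.
    Write x = 19 + 20·t and substitute into x ≡ 4 (mod 15): 20·t ≡ 4 − 19 = -15 (mod 15).
    Divide the congruence (and modulus) by g = 5: 4·t ≡ -3 (mod 3).
    Reduce coefficients mod 3: 1·t ≡ 0 (mod 3).
    So t ≡ 0 (mod 3).
    Then x = 19 + 20·0 = 19, valid modulo lcm(20, 15) = 60: x ≡ 19 (mod 60).
Verify: 19 mod 4 = 3, 19 mod 10 = 9, 19 mod 15 = 4.

x ≡ 19 (mod 60).


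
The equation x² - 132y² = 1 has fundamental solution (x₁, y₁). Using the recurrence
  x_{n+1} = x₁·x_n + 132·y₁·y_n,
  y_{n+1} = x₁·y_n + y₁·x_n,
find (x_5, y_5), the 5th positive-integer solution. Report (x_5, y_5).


Step 1: Find the fundamental solution (x₁, y₁) of x² - 132y² = 1.
  Expand √132 as a continued fraction. a₀ = ⌊√132⌋ = 11; iterate m_{k+1} = d_k·a_k − m_k, d_{k+1} = (132 − m_{k+1}²)/d_k, a_{k+1} = ⌊(a₀ + m_{k+1})/d_{k+1}⌋ (starting m₀ = 0, d₀ = 1), with convergents p_k = a_k·p_{k-1} + p_{k-2}, q_k = a_k·q_{k-1} + q_{k-2} (p₋₁ = 1, q₋₁ = 0):
  k = 0: a₀ = 11; p₀/q₀ = 11/1; p₀² − 132·q₀² = 121 − 132 = -11.
  k = 1: m = 11, d = 11, a = ⌊(11 + 11)/11⌋ = 2; p/q = (2·11 + 1)/(2·1 + 0) = 23/2; p² − 132·q² = 529 − 528 = 1.
  The first convergent with p² − 132·q² = 1 gives the fundamental solution (x₁, y₁) = (23, 2).
Step 2: Apply the recurrence (x_{n+1}, y_{n+1}) = (x₁x_n + 132y₁y_n, x₁y_n + y₁x_n) repeatedly.
  From (x_1, y_1) = (23, 2): x_2 = 23·23 + 132·2·2 = 1057; y_2 = 23·2 + 2·23 = 92.
  From (x_2, y_2) = (1057, 92): x_3 = 23·1057 + 132·2·92 = 48599; y_3 = 23·92 + 2·1057 = 4230.
  From (x_3, y_3) = (48599, 4230): x_4 = 23·48599 + 132·2·4230 = 2234497; y_4 = 23·4230 + 2·48599 = 194488.
  From (x_4, y_4) = (2234497, 194488): x_5 = 23·2234497 + 132·2·194488 = 102738263; y_5 = 23·194488 + 2·2234497 = 8942218.
Step 3: Verify x_5² - 132·y_5² = 10555150684257169 - 10555150684257168 = 1 (should be 1). ✓

(x_1, y_1) = (23, 2); (x_5, y_5) = (102738263, 8942218).


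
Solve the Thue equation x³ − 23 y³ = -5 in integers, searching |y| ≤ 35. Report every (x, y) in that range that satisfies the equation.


The equation is x³ - 23y³ = -5. For fixed y, x³ = 23·y³ − 5, so a solution requires the RHS to be a perfect cube.
Strategy: iterate y from -35 to 35, compute RHS = 23·y³ − 5, and check whether it is a (positive or negative) perfect cube.
Check small values of y:
  y = 0: RHS = -5 is not a perfect cube.
  y = 1: RHS = 18 is not a perfect cube.
  y = -1: RHS = -28 is not a perfect cube.
  y = 2: RHS = 179 is not a perfect cube.
  y = -2: RHS = -189 is not a perfect cube.
  y = 3: RHS = 616 is not a perfect cube.
  y = -3: RHS = -626 is not a perfect cube.
Continuing the search up to |y| = 35 finds no solutions either.
No (x, y) in the scanned range satisfies the equation.

No integer solutions with |y| ≤ 35.


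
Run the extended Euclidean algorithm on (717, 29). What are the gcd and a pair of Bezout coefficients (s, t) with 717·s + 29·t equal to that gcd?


Euclidean algorithm on (717, 29) — divide until remainder is 0:
  717 = 24 · 29 + 21
  29 = 1 · 21 + 8
  21 = 2 · 8 + 5
  8 = 1 · 5 + 3
  5 = 1 · 3 + 2
  3 = 1 · 2 + 1
  2 = 2 · 1 + 0
gcd(717, 29) = 1.
Track Bezout coefficients alongside the remainders: start with r₀ = 717 = a·1 + b·0 (s = 1, t = 0) and r₁ = 29 = a·0 + b·1 (s = 0, t = 1); each new remainder r_{k+1} = r_{k-1} − q_k·r_k inherits s_{k+1} = s_{k-1} − q_k·s_k, t_{k+1} = t_{k-1} − q_k·t_k, so r_k = a·s_k + b·t_k at every step:
  q = 24: r = 21, s = 1 − 24·0 = 1, t = 0 − 24·1 = -24  (check: 717·1 + 29·(-24) = 21)
  q = 1: r = 8, s = 0 − 1·1 = -1, t = 1 − 1·(-24) = 25  (check: 717·(-1) + 29·25 = 8)
  q = 2: r = 5, s = 1 − 2·(-1) = 3, t = -24 − 2·25 = -74  (check: 717·3 + 29·(-74) = 5)
  q = 1: r = 3, s = -1 − 1·3 = -4, t = 25 − 1·(-74) = 99  (check: 717·(-4) + 29·99 = 3)
  q = 1: r = 2, s = 3 − 1·(-4) = 7, t = -74 − 1·99 = -173  (check: 717·7 + 29·(-173) = 2)
  q = 1: r = 1, s = -4 − 1·7 = -11, t = 99 − 1·(-173) = 272  (check: 717·(-11) + 29·272 = 1)
The row with r = 1 (the gcd) gives the Bezout coefficients s = -11, t = 272.
Result: 717 · (-11) + 29 · (272) = 1.

gcd(717, 29) = 1; s = -11, t = 272 (check: 717·(-11) + 29·272 = 1).


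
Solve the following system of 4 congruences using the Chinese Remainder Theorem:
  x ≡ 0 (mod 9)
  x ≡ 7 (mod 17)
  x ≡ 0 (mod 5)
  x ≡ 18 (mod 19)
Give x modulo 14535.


Product of moduli M = 9 · 17 · 5 · 19 = 14535.
Merge one congruence at a time:
  Start: x ≡ 0 (mod 9).
  Combine with x ≡ 7 (mod 17); new modulus lcm = 153.
    Write x = 0 + 9·t and substitute into x ≡ 7 (mod 17): 9·t ≡ 7 − 0 = 7 (mod 17).
    The inverse of 9 mod 17 is 2 (since 9·2 = 18 = 1·17 + 1), so t ≡ 2·7 = 14 ≡ 14 (mod 17).
    Then x = 0 + 9·14 = 126, valid modulo lcm(9, 17) = 153: x ≡ 126 (mod 153).
  Combine with x ≡ 0 (mod 5); new modulus lcm = 765.
    Write x = 126 + 153·t and substitute into x ≡ 0 (mod 5): 153·t ≡ 0 − 126 = -126 (mod 5).
    Reduce coefficients mod 5: 3·t ≡ 4 (mod 5).
    The inverse of 3 mod 5 is 2 (since 3·2 = 6 = 1·5 + 1), so t ≡ 2·4 = 8 ≡ 3 (mod 5).
    Then x = 126 + 153·3 = 585, valid modulo lcm(153, 5) = 765: x ≡ 585 (mod 765).
  Combine with x ≡ 18 (mod 19); new modulus lcm = 14535.
    Write x = 585 + 765·t and substitute into x ≡ 18 (mod 19): 765·t ≡ 18 − 585 = -567 (mod 19).
    Reduce coefficients mod 19: 5·t ≡ 3 (mod 19).
    The inverse of 5 mod 19 is 4 (since 5·4 = 20 = 1·19 + 1), so t ≡ 4·3 = 12 ≡ 12 (mod 19).
    Then x = 585 + 765·12 = 9765, valid modulo lcm(765, 19) = 14535: x ≡ 9765 (mod 14535).
Verify against each original: 9765 mod 9 = 0, 9765 mod 17 = 7, 9765 mod 5 = 0, 9765 mod 19 = 18.

x ≡ 9765 (mod 14535).


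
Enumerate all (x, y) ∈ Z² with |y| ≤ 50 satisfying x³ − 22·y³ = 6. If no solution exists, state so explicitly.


The equation is x³ - 22y³ = 6. For fixed y, x³ = 22·y³ + 6, so a solution requires the RHS to be a perfect cube.
Strategy: iterate y from -50 to 50, compute RHS = 22·y³ + 6, and check whether it is a (positive or negative) perfect cube.
Check small values of y:
  y = 0: RHS = 6 is not a perfect cube.
  y = 1: RHS = 28 is not a perfect cube.
  y = -1: RHS = -16 is not a perfect cube.
  y = 2: RHS = 182 is not a perfect cube.
  y = -2: RHS = -170 is not a perfect cube.
  y = 3: RHS = 600 is not a perfect cube.
  y = -3: RHS = -588 is not a perfect cube.
Continuing, at y = -5: RHS = -2744 = (-14)³ ⇒ x = -14 works.
Searching the remaining y in |y| ≤ 50 finds no further solutions.
Collected solutions: (-14, -5).

Solutions (with |y| ≤ 50): (-14, -5).


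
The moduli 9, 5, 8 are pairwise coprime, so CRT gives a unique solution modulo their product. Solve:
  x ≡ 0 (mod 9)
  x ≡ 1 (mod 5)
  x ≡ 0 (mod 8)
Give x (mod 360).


Moduli 9, 5, 8 are pairwise coprime; by CRT there is a unique solution modulo M = 9 · 5 · 8 = 360.
Solve pairwise, accumulating the modulus:
  Start with x ≡ 0 (mod 9).
  Combine with x ≡ 1 (mod 5): since gcd(9, 5) = 1, we get a unique residue mod 45.
    Write x = 0 + 9·t and substitute into x ≡ 1 (mod 5): 9·t ≡ 1 − 0 = 1 (mod 5).
    Reduce coefficients mod 5: 4·t ≡ 1 (mod 5).
    The inverse of 4 mod 5 is 4 (since 4·4 = 16 = 3·5 + 1), so t ≡ 4·1 = 4 ≡ 4 (mod 5).
    Then x = 0 + 9·4 = 36, valid modulo lcm(9, 5) = 45: x ≡ 36 (mod 45).
  Combine with x ≡ 0 (mod 8): since gcd(45, 8) = 1, we get a unique residue mod 360.
    Write x = 36 + 45·t and substitute into x ≡ 0 (mod 8): 45·t ≡ 0 − 36 = -36 (mod 8).
    Reduce coefficients mod 8: 5·t ≡ 4 (mod 8).
    The inverse of 5 mod 8 is 5 (since 5·5 = 25 = 3·8 + 1), so t ≡ 5·4 = 20 ≡ 4 (mod 8).
    Then x = 36 + 45·4 = 216, valid modulo lcm(45, 8) = 360: x ≡ 216 (mod 360).
Verify: 216 mod 9 = 0 ✓, 216 mod 5 = 1 ✓, 216 mod 8 = 0 ✓.

x ≡ 216 (mod 360).


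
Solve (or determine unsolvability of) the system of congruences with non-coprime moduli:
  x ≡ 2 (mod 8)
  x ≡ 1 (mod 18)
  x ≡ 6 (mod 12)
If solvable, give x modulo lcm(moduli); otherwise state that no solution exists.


Moduli 8, 18, 12 are not pairwise coprime, so CRT works modulo lcm(m_i) when all pairwise compatibility conditions hold.
Pairwise compatibility: gcd(m_i, m_j) must divide a_i - a_j for every pair.
Merge one congruence at a time:
  Start: x ≡ 2 (mod 8).
  Combine with x ≡ 1 (mod 18): gcd(8, 18) = 2, and 1 - 2 = -1 is NOT divisible by 2.
    ⇒ system is inconsistent (no integer solution).

No solution (the system is inconsistent).


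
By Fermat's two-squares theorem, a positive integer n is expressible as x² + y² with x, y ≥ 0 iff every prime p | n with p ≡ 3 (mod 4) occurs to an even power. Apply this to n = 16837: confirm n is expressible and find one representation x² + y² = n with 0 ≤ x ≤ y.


Step 1: Factor n = 16837 = 113 · 149.
Step 2: Check the mod-4 condition on each prime factor: 113 ≡ 1 (mod 4), exponent 1; 149 ≡ 1 (mod 4), exponent 1.
All primes ≡ 3 (mod 4) appear to even exponent (or don't appear), so by the two-squares theorem n IS expressible as a sum of two squares.
Step 3: Build a representation. Here n = 113 · 149 is a product of primes ≡ 1 (mod 4). Each prime p ≡ 1 (mod 4) is itself a sum of two squares; find a² by testing p − a² for a perfect square:
  113: 113 − 1² = 112, 113 − 2² = 109, 113 − 3² = 104, 113 − 4² = 97, 113 − 5² = 88, 113 − 6² = 77, 113 − 7² = 64 = 8² ⇒ 113 = 7² + 8².
  149: 149 − 1² = 148, 149 − 2² = 145, 149 − 3² = 140, 149 − 4² = 133, 149 − 5² = 124, 149 − 6² = 113, 149 − 7² = 100 = 10² ⇒ 149 = 7² + 10².
  Combine using the Brahmagupta–Fibonacci identity (a² + b²)(c² + d²) = (ac − bd)² + (ad + bc)² = (ac + bd)² + (ad − bc)²:
  113 · 149 = 16837: from (7² + 8²)(7² + 10²), take (7·7 − 8·10, 7·10 + 8·7) = (49 − 80, 70 + 56) = (-31, 126); dropping signs (only squares matter) gives (31, 126); check 31² + 126² = 961 + 15876 = 16837 ✓.
Step 4: Order so x ≤ y and verify: 31² + 126² = 961 + 15876 = 16837 = n. ✓

n = 16837 = 31² + 126² (one valid representation with x ≤ y).


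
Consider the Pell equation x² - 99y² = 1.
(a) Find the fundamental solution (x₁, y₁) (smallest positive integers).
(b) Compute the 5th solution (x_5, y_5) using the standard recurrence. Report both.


Step 1: Find the fundamental solution (x₁, y₁) of x² - 99y² = 1.
  Expand √99 as a continued fraction. a₀ = ⌊√99⌋ = 9; iterate m_{k+1} = d_k·a_k − m_k, d_{k+1} = (99 − m_{k+1}²)/d_k, a_{k+1} = ⌊(a₀ + m_{k+1})/d_{k+1}⌋ (starting m₀ = 0, d₀ = 1), with convergents p_k = a_k·p_{k-1} + p_{k-2}, q_k = a_k·q_{k-1} + q_{k-2} (p₋₁ = 1, q₋₁ = 0):
  k = 0: a₀ = 9; p₀/q₀ = 9/1; p₀² − 99·q₀² = 81 − 99 = -18.
  k = 1: m = 9, d = 18, a = ⌊(9 + 9)/18⌋ = 1; p/q = (1·9 + 1)/(1·1 + 0) = 10/1; p² − 99·q² = 100 − 99 = 1.
  The first convergent with p² − 99·q² = 1 gives the fundamental solution (x₁, y₁) = (10, 1).
Step 2: Apply the recurrence (x_{n+1}, y_{n+1}) = (x₁x_n + 99y₁y_n, x₁y_n + y₁x_n) repeatedly.
  From (x_1, y_1) = (10, 1): x_2 = 10·10 + 99·1·1 = 199; y_2 = 10·1 + 1·10 = 20.
  From (x_2, y_2) = (199, 20): x_3 = 10·199 + 99·1·20 = 3970; y_3 = 10·20 + 1·199 = 399.
  From (x_3, y_3) = (3970, 399): x_4 = 10·3970 + 99·1·399 = 79201; y_4 = 10·399 + 1·3970 = 7960.
  From (x_4, y_4) = (79201, 7960): x_5 = 10·79201 + 99·1·7960 = 1580050; y_5 = 10·7960 + 1·79201 = 158801.
Step 3: Verify x_5² - 99·y_5² = 2496558002500 - 2496558002499 = 1 (should be 1). ✓

(x_1, y_1) = (10, 1); (x_5, y_5) = (1580050, 158801).


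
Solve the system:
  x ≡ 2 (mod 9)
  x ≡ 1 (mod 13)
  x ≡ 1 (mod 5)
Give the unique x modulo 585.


Moduli 9, 13, 5 are pairwise coprime; by CRT there is a unique solution modulo M = 9 · 13 · 5 = 585.
Solve pairwise, accumulating the modulus:
  Start with x ≡ 2 (mod 9).
  Combine with x ≡ 1 (mod 13): since gcd(9, 13) = 1, we get a unique residue mod 117.
    Write x = 2 + 9·t and substitute into x ≡ 1 (mod 13): 9·t ≡ 1 − 2 = -1 (mod 13).
    Reduce coefficients mod 13: 9·t ≡ 12 (mod 13).
    The inverse of 9 mod 13 is 3 (since 9·3 = 27 = 2·13 + 1), so t ≡ 3·12 = 36 ≡ 10 (mod 13).
    Then x = 2 + 9·10 = 92, valid modulo lcm(9, 13) = 117: x ≡ 92 (mod 117).
  Combine with x ≡ 1 (mod 5): since gcd(117, 5) = 1, we get a unique residue mod 585.
    Write x = 92 + 117·t and substitute into x ≡ 1 (mod 5): 117·t ≡ 1 − 92 = -91 (mod 5).
    Reduce coefficients mod 5: 2·t ≡ 4 (mod 5).
    The inverse of 2 mod 5 is 3 (since 2·3 = 6 = 1·5 + 1), so t ≡ 3·4 = 12 ≡ 2 (mod 5).
    Then x = 92 + 117·2 = 326, valid modulo lcm(117, 5) = 585: x ≡ 326 (mod 585).
Verify: 326 mod 9 = 2 ✓, 326 mod 13 = 1 ✓, 326 mod 5 = 1 ✓.

x ≡ 326 (mod 585).


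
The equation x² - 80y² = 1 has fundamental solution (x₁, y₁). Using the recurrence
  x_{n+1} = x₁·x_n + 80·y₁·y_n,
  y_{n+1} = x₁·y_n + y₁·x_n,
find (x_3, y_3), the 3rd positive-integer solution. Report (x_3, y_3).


Step 1: Find the fundamental solution (x₁, y₁) of x² - 80y² = 1.
  Expand √80 as a continued fraction. a₀ = ⌊√80⌋ = 8; iterate m_{k+1} = d_k·a_k − m_k, d_{k+1} = (80 − m_{k+1}²)/d_k, a_{k+1} = ⌊(a₀ + m_{k+1})/d_{k+1}⌋ (starting m₀ = 0, d₀ = 1), with convergents p_k = a_k·p_{k-1} + p_{k-2}, q_k = a_k·q_{k-1} + q_{k-2} (p₋₁ = 1, q₋₁ = 0):
  k = 0: a₀ = 8; p₀/q₀ = 8/1; p₀² − 80·q₀² = 64 − 80 = -16.
  k = 1: m = 8, d = 16, a = ⌊(8 + 8)/16⌋ = 1; p/q = (1·8 + 1)/(1·1 + 0) = 9/1; p² − 80·q² = 81 − 80 = 1.
  The first convergent with p² − 80·q² = 1 gives the fundamental solution (x₁, y₁) = (9, 1).
Step 2: Apply the recurrence (x_{n+1}, y_{n+1}) = (x₁x_n + 80y₁y_n, x₁y_n + y₁x_n) repeatedly.
  From (x_1, y_1) = (9, 1): x_2 = 9·9 + 80·1·1 = 161; y_2 = 9·1 + 1·9 = 18.
  From (x_2, y_2) = (161, 18): x_3 = 9·161 + 80·1·18 = 2889; y_3 = 9·18 + 1·161 = 323.
Step 3: Verify x_3² - 80·y_3² = 8346321 - 8346320 = 1 (should be 1). ✓

(x_1, y_1) = (9, 1); (x_3, y_3) = (2889, 323).


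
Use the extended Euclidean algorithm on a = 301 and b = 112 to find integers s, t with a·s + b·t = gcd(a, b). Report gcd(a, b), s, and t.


Euclidean algorithm on (301, 112) — divide until remainder is 0:
  301 = 2 · 112 + 77
  112 = 1 · 77 + 35
  77 = 2 · 35 + 7
  35 = 5 · 7 + 0
gcd(301, 112) = 7.
Track Bezout coefficients alongside the remainders: start with r₀ = 301 = a·1 + b·0 (s = 1, t = 0) and r₁ = 112 = a·0 + b·1 (s = 0, t = 1); each new remainder r_{k+1} = r_{k-1} − q_k·r_k inherits s_{k+1} = s_{k-1} − q_k·s_k, t_{k+1} = t_{k-1} − q_k·t_k, so r_k = a·s_k + b·t_k at every step:
  q = 2: r = 77, s = 1 − 2·0 = 1, t = 0 − 2·1 = -2  (check: 301·1 + 112·(-2) = 77)
  q = 1: r = 35, s = 0 − 1·1 = -1, t = 1 − 1·(-2) = 3  (check: 301·(-1) + 112·3 = 35)
  q = 2: r = 7, s = 1 − 2·(-1) = 3, t = -2 − 2·3 = -8  (check: 301·3 + 112·(-8) = 7)
The row with r = 7 (the gcd) gives the Bezout coefficients s = 3, t = -8.
Result: 301 · (3) + 112 · (-8) = 7.

gcd(301, 112) = 7; s = 3, t = -8 (check: 301·3 + 112·(-8) = 7).
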